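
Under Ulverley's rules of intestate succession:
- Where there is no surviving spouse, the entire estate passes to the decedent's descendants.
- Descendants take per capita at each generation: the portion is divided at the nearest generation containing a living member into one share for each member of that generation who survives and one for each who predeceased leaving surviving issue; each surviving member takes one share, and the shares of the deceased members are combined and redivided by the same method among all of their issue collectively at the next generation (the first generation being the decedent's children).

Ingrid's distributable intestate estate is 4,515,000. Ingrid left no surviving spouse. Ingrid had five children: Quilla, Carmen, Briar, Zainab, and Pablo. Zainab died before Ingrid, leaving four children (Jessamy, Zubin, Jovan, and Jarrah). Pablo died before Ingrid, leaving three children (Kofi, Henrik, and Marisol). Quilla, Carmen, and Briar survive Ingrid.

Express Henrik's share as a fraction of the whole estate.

The entire 4,515,000 passes to the descendants.
That amount (4,515,000) is divided at the children's generation into 5 shares of 903,000. Quilla, Carmen, and Briar each take 903,000. The 2 shares of the deceased (Zainab and Pablo) are combined into a pool of 1,806,000.
That pool (1,806,000) is divided at the grandchildren's generation equally among Jessamy, Zubin, Jovan, Jarrah, Kofi, Henrik, and Marisol: 258,000 each.

Henrik receives 2/35 of the estate.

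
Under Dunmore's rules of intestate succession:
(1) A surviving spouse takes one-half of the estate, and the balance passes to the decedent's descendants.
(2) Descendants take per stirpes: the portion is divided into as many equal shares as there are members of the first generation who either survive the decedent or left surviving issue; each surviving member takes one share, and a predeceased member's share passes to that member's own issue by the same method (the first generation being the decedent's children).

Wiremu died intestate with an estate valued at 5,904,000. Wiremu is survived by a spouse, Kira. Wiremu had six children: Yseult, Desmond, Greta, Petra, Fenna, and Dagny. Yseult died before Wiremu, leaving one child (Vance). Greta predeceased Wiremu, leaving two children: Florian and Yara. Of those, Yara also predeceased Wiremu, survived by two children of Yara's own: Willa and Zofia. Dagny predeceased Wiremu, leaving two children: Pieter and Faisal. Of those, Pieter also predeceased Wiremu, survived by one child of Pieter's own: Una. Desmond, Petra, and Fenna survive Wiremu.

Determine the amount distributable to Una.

Kira takes one-half of 5,904,000 = 2,952,000. The remaining 2,952,000 passes to the descendants.
The descendants' portion (2,952,000) is divided into 6 shares of 492,000: Desmond, Petra, and Fenna each take 492,000; Yseult's 492,000 share passes to Yseult's issue; Greta's 492,000 share passes to Greta's issue; Dagny's 492,000 share passes to Dagny's issue.
Yseult's share (492,000) passes entirely to Vance.
Greta's share (492,000) is divided into 2 shares of 246,000: Florian takes 246,000; Yara's 246,000 share passes to Yara's issue.
Yara's share (246,000) is divided into 2 shares of 123,000: Willa and Zofia each take 123,000.
Dagny's share (492,000) is divided into 2 shares of 246,000: Faisal takes 246,000; Pieter's 246,000 share passes to Pieter's issue.
Pieter's share (246,000) passes entirely to Una.

Una receives 246,000.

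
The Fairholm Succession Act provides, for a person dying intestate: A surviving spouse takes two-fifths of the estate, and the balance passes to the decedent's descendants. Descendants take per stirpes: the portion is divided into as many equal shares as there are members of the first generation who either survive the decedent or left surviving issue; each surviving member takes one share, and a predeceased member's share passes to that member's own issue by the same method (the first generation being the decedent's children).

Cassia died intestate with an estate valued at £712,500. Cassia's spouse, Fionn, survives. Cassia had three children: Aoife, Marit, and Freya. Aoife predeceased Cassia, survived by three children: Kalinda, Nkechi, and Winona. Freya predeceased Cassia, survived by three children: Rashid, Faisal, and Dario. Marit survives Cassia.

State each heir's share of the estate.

Fionn takes two-fifths of £712,500 = £285,000. The remaining £427,500 passes to the descendants.
The descendants' portion (£427,500) is divided into 3 shares of £142,500: Marit takes £142,500; Aoife's £142,500 share passes to Aoife's issue; Freya's £142,500 share passes to Freya's issue.
Aoife's share (£142,500) is divided into 3 shares of £47,500: Kalinda, Nkechi, and Winona each take £47,500.
Freya's share (£142,500) is divided into 3 shares of £47,500: Rashid, Faisal, and Dario each take £47,500.

Fionn: £285,000; Kalinda: £47,500; Nkechi: £47,500; Winona: £47,500; Marit: £142,500; Rashid: £47,500; Faisal: £47,500; Dario: £47,500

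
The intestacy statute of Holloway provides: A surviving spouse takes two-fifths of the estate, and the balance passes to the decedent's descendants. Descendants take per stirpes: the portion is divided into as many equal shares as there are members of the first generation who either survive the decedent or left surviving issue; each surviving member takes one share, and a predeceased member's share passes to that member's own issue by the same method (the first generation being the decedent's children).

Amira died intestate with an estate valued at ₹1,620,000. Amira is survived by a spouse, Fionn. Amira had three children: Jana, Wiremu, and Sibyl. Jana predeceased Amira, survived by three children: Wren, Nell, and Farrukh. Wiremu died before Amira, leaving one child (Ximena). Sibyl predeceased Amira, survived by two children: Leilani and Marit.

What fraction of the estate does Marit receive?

Fionn takes two-fifths of ₹1,620,000 = ₹648,000. The remaining ₹972,000 passes to the descendants.
The descendants' portion (₹972,000) is divided into 3 shares of ₹324,000: Jana's ₹324,000 share passes to Jana's issue; Wiremu's ₹324,000 share passes to Wiremu's issue; Sibyl's ₹324,000 share passes to Sibyl's issue.
Jana's share (₹324,000) is divided into 3 shares of ₹108,000: Wren, Nell, and Farrukh each take ₹108,000.
Wiremu's share (₹324,000) passes entirely to Ximena.
Sibyl's share (₹324,000) is divided into 2 shares of ₹162,000: Leilani and Marit each take ₹162,000.

Marit receives 1/10 of the estate.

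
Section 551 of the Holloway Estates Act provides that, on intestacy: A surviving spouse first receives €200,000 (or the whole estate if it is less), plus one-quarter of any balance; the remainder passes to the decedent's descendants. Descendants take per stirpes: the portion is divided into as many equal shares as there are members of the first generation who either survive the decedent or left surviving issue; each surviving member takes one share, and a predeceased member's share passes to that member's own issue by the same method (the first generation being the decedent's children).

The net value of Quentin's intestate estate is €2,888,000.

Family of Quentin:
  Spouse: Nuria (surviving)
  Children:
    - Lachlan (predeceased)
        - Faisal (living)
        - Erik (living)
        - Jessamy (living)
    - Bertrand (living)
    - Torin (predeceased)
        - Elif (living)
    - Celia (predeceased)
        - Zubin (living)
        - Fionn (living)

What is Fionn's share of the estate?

Fionn receives €252,000.

Nuria first takes €200,000, leaving a balance of €2,688,000. Nuria then takes one-quarter of the balance (€672,000), for a total of €872,000. The remaining €2,016,000 passes to the descendants.
The descendants' portion (€2,016,000) is divided into 4 shares of €504,000: Bertrand takes €504,000; Lachlan's €504,000 share passes to Lachlan's issue; Torin's €504,000 share passes to Torin's issue; Celia's €504,000 share passes to Celia's issue.
Lachlan's share (€504,000) is divided into 3 shares of €168,000: Faisal, Erik, and Jessamy each take €168,000.
Torin's share (€504,000) passes entirely to Elif.
Celia's share (€504,000) is divided into 2 shares of €252,000: Zubin and Fionn each take €252,000.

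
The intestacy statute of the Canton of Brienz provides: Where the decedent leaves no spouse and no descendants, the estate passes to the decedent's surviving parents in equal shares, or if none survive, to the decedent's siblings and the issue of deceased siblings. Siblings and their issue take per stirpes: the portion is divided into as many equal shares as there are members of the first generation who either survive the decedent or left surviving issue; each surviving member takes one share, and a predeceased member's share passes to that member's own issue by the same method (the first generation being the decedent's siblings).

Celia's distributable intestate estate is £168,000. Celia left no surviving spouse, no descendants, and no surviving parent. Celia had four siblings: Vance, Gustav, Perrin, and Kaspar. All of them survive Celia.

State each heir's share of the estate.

The entire £168,000 passes to the siblings and their issue.
That amount (£168,000) is divided into 4 shares of £42,000: Vance, Gustav, Perrin, and Kaspar each take £42,000.

Vance: £42,000; Gustav: £42,000; Perrin: £42,000; Kaspar: £42,000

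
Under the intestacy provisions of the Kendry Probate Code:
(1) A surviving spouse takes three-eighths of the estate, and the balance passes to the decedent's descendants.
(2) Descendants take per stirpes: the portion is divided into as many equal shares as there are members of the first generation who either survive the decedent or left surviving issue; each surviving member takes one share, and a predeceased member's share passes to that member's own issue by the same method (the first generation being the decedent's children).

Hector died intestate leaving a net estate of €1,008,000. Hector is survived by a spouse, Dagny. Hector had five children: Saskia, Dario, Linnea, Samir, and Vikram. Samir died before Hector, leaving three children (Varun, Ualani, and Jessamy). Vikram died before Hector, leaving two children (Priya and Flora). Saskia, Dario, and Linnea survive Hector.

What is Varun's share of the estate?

Varun receives €42,000.

Dagny takes three-eighths of €1,008,000 = €378,000. The remaining €630,000 passes to the descendants.
The descendants' portion (€630,000) is divided into 5 shares of €126,000: Saskia, Dario, and Linnea each take €126,000; Samir's €126,000 share passes to Samir's issue; Vikram's €126,000 share passes to Vikram's issue.
Samir's share (€126,000) is divided into 3 shares of €42,000: Varun, Ualani, and Jessamy each take €42,000.
Vikram's share (€126,000) is divided into 2 shares of €63,000: Priya and Flora each take €63,000.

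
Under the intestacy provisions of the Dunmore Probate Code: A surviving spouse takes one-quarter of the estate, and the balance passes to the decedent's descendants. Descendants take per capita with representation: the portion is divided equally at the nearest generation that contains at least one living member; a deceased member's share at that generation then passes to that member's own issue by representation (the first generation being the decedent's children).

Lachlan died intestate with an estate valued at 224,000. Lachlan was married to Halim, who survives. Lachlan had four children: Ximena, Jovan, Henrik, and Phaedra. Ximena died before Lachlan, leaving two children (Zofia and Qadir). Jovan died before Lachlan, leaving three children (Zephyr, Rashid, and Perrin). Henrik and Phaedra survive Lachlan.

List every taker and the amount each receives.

Halim: 56,000; Zofia: 21,000; Qadir: 21,000; Zephyr: 14,000; Rashid: 14,000; Perrin: 14,000; Henrik: 42,000; Phaedra: 42,000

Halim takes one-quarter of 224,000 = 56,000. The remaining 168,000 passes to the descendants.
The descendants' portion (168,000) is divided into 4 shares of 42,000: Henrik and Phaedra each take 42,000; Ximena's 42,000 share passes to Ximena's issue; Jovan's 42,000 share passes to Jovan's issue.
Ximena's share (42,000) is divided into 2 shares of 21,000: Zofia and Qadir each take 21,000.
Jovan's share (42,000) is divided into 3 shares of 14,000: Zephyr, Rashid, and Perrin each take 14,000.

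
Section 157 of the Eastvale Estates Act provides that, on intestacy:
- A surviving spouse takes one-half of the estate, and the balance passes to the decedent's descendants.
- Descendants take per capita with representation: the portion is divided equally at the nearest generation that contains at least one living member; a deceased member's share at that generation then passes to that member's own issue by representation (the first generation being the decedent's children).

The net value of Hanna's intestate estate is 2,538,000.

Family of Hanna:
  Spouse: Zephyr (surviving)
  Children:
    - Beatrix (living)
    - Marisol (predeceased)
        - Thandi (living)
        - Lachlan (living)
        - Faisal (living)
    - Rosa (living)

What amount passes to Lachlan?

Zephyr takes one-half of 2,538,000 = 1,269,000. The remaining 1,269,000 passes to the descendants.
The descendants' portion (1,269,000) is divided into 3 shares of 423,000: Beatrix and Rosa each take 423,000; Marisol's 423,000 share passes to Marisol's issue.
Marisol's share (423,000) is divided into 3 shares of 141,000: Thandi, Lachlan, and Faisal each take 141,000.

Lachlan receives 141,000.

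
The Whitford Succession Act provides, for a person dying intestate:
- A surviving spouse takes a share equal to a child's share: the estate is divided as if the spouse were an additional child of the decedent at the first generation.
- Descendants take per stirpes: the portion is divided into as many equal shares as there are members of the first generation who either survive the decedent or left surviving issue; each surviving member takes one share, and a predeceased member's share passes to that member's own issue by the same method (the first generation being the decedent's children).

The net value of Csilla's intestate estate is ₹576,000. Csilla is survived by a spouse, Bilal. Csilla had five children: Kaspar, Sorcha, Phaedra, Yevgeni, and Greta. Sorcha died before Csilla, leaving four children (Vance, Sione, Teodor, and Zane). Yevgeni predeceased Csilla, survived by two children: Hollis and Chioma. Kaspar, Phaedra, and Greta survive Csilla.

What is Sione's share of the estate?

The spouse counts as an additional share at the children's level, so there are 6 primary shares of ₹96,000. Bilal takes one such share (₹96,000).
The children's combined portion (₹480,000) is divided into 5 shares of ₹96,000: Kaspar, Phaedra, and Greta each take ₹96,000; Sorcha's ₹96,000 share passes to Sorcha's issue; Yevgeni's ₹96,000 share passes to Yevgeni's issue.
Sorcha's share (₹96,000) is divided into 4 shares of ₹24,000: Vance, Sione, Teodor, and Zane each take ₹24,000.
Yevgeni's share (₹96,000) is divided into 2 shares of ₹48,000: Hollis and Chioma each take ₹48,000.

Sione receives ₹24,000.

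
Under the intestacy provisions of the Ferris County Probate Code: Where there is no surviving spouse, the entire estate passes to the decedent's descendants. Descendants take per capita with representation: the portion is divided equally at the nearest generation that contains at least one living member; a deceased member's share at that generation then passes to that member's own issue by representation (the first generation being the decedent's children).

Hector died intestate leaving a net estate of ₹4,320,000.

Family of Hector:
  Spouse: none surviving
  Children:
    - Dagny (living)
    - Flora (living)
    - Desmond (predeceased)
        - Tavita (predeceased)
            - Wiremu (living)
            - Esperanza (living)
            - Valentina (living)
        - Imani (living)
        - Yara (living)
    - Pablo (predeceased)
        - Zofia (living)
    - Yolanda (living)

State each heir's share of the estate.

The entire ₹4,320,000 passes to the descendants.
That amount (₹4,320,000) is divided into 5 shares of ₹864,000: Dagny, Flora, and Yolanda each take ₹864,000; Desmond's ₹864,000 share passes to Desmond's issue; Pablo's ₹864,000 share passes to Pablo's issue.
Desmond's share (₹864,000) is divided into 3 shares of ₹288,000: Imani and Yara each take ₹288,000; Tavita's ₹288,000 share passes to Tavita's issue.
Tavita's share (₹288,000) is divided into 3 shares of ₹96,000: Wiremu, Esperanza, and Valentina each take ₹96,000.
Pablo's share (₹864,000) passes entirely to Zofia.

Dagny: ₹864,000; Flora: ₹864,000; Wiremu: ₹96,000; Esperanza: ₹96,000; Valentina: ₹96,000; Imani: ₹288,000; Yara: ₹288,000; Zofia: ₹864,000; Yolanda: ₹864,000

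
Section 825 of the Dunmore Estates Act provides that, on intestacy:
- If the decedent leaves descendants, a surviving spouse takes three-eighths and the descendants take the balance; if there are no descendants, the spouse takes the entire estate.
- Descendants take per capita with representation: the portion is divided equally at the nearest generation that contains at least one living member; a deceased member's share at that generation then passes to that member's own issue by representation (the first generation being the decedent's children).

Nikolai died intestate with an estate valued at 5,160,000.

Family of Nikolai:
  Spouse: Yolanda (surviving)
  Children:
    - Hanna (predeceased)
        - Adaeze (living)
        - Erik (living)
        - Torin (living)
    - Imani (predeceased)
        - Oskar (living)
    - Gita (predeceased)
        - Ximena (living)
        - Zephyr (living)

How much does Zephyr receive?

Zephyr receives 537,500.

Yolanda takes three-eighths of 5,160,000 = 1,935,000. The remaining 3,225,000 passes to the descendants.
No child survives, so the initial division is made at the grandchildren's generation.
The descendants' portion (3,225,000) is divided into 6 shares of 537,500: Adaeze, Erik, Torin, Oskar, Ximena, and Zephyr each take 537,500.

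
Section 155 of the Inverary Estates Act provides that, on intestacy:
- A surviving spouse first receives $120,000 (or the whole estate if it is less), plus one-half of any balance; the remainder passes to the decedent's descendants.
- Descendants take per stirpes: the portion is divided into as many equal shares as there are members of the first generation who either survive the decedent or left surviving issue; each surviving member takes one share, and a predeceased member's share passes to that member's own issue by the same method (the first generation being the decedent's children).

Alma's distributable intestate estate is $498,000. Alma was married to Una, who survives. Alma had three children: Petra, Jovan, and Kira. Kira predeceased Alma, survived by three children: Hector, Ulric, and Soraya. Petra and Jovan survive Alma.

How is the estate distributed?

Una: $309,000; Petra: $63,000; Jovan: $63,000; Hector: $21,000; Ulric: $21,000; Soraya: $21,000

Una first takes $120,000, leaving a balance of $378,000. Una then takes one-half of the balance ($189,000), for a total of $309,000. The remaining $189,000 passes to the descendants.
The descendants' portion ($189,000) is divided into 3 shares of $63,000: Petra and Jovan each take $63,000; Kira's $63,000 share passes to Kira's issue.
Kira's share ($63,000) is divided into 3 shares of $21,000: Hector, Ulric, and Soraya each take $21,000.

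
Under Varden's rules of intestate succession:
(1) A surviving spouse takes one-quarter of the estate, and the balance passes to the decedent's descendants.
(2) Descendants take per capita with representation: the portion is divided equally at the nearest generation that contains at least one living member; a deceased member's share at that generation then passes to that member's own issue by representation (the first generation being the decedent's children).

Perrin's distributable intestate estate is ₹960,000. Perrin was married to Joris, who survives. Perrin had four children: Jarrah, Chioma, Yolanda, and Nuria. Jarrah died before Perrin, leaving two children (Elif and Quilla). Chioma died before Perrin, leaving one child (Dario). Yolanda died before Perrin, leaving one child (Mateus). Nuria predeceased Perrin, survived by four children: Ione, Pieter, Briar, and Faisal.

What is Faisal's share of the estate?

Joris takes one-quarter of ₹960,000 = ₹240,000. The remaining ₹720,000 passes to the descendants.
No child survives, so the initial division is made at the grandchildren's generation.
The descendants' portion (₹720,000) is divided into 8 shares of ₹90,000: Elif, Quilla, Dario, Mateus, Ione, Pieter, Briar, and Faisal each take ₹90,000.

Faisal receives ₹90,000.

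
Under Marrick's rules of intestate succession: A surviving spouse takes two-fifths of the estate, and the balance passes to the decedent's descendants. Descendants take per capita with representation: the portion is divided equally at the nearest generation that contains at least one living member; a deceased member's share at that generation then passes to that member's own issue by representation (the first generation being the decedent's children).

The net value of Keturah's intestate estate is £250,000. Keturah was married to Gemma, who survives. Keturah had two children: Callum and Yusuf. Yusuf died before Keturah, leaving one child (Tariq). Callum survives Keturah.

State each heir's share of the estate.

Gemma takes two-fifths of £250,000 = £100,000. The remaining £150,000 passes to the descendants.
The descendants' portion (£150,000) is divided into 2 shares of £75,000: Callum takes £75,000; Yusuf's £75,000 share passes to Yusuf's issue.
Yusuf's share (£75,000) passes entirely to Tariq.

Gemma: £100,000; Callum: £75,000; Tariq: £75,000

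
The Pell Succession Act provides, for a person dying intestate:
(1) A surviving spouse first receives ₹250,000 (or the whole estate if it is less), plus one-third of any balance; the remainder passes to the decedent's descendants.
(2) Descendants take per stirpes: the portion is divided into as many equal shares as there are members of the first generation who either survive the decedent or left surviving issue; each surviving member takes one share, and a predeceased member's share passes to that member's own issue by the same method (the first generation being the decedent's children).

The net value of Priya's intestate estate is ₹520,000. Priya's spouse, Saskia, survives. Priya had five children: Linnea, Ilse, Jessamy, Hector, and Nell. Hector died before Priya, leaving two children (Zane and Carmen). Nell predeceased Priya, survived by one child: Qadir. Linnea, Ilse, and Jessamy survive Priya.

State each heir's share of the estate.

Saskia: ₹340,000; Linnea: ₹36,000; Ilse: ₹36,000; Jessamy: ₹36,000; Zane: ₹18,000; Carmen: ₹18,000; Qadir: ₹36,000

Saskia first takes ₹250,000, leaving a balance of ₹270,000. Saskia then takes one-third of the balance (₹90,000), for a total of ₹340,000. The remaining ₹180,000 passes to the descendants.
The descendants' portion (₹180,000) is divided into 5 shares of ₹36,000: Linnea, Ilse, and Jessamy each take ₹36,000; Hector's ₹36,000 share passes to Hector's issue; Nell's ₹36,000 share passes to Nell's issue.
Hector's share (₹36,000) is divided into 2 shares of ₹18,000: Zane and Carmen each take ₹18,000.
Nell's share (₹36,000) passes entirely to Qadir.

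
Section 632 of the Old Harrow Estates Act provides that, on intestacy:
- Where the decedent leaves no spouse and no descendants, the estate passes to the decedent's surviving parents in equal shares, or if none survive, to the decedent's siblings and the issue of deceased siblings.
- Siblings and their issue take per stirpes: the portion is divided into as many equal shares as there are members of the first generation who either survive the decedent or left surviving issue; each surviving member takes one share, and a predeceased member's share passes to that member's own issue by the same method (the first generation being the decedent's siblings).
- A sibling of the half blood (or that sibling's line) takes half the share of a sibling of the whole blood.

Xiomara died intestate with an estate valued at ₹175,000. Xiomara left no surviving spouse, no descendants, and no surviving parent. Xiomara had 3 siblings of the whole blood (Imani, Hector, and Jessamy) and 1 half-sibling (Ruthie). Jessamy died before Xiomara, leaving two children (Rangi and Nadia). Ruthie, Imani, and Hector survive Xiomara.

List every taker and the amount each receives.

The entire ₹175,000 passes to the siblings and their issue.
Counting each half-blood sibling's line as half a unit, there are 7/2 units in ₹175,000, so one unit is ₹50,000. Whole-blood lines (Imani, Hector, and Jessamy) take ₹50,000 each; half-blood lines (Ruthie) take ₹25,000 each.
Jessamy's share (₹50,000) is divided into 2 shares of ₹25,000: Rangi and Nadia each take ₹25,000.

Ruthie: ₹25,000; Imani: ₹50,000; Hector: ₹50,000; Rangi: ₹25,000; Nadia: ₹25,000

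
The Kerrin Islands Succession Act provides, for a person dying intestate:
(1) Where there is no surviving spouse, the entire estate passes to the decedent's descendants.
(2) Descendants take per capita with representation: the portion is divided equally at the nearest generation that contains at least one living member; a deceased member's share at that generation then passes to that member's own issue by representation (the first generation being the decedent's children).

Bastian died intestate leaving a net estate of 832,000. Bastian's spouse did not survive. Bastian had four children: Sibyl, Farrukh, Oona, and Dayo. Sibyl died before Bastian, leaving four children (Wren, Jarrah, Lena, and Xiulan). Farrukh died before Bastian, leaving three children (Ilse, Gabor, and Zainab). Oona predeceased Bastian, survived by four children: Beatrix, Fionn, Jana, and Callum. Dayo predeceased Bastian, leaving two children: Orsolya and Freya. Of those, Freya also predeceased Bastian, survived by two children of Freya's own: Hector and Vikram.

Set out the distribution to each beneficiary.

The entire 832,000 passes to the descendants.
No child survives, so the initial division is made at the grandchildren's generation.
That amount (832,000) is divided into 13 shares of 64,000: Wren, Jarrah, Lena, Xiulan, Ilse, Gabor, Zainab, Beatrix, Fionn, Jana, Callum, and Orsolya each take 64,000; Freya's 64,000 share passes to Freya's issue.
Freya's share (64,000) is divided into 2 shares of 32,000: Hector and Vikram each take 32,000.

Wren: 64,000; Jarrah: 64,000; Lena: 64,000; Xiulan: 64,000; Ilse: 64,000; Gabor: 64,000; Zainab: 64,000; Beatrix: 64,000; Fionn: 64,000; Jana: 64,000; Callum: 64,000; Orsolya: 64,000; Hector: 32,000; Vikram: 32,000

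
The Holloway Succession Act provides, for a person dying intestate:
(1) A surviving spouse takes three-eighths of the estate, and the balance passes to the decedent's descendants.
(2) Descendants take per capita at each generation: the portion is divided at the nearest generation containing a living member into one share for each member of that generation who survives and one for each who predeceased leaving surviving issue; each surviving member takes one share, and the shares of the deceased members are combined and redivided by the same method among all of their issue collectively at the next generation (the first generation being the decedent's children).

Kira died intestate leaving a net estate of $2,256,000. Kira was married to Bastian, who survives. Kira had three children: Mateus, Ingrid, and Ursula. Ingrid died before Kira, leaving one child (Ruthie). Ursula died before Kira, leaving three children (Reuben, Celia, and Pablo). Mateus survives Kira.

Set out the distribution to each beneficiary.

Bastian: $846,000; Mateus: $470,000; Ruthie: $235,000; Reuben: $235,000; Celia: $235,000; Pablo: $235,000

Bastian takes three-eighths of $2,256,000 = $846,000. The remaining $1,410,000 passes to the descendants.
The descendants' portion ($1,410,000) is divided at the children's generation into 3 shares of $470,000. Mateus takes $470,000. The 2 shares of the deceased (Ingrid and Ursula) are combined into a pool of $940,000.
That pool ($940,000) is divided at the grandchildren's generation equally among Ruthie, Reuben, Celia, and Pablo: $235,000 each.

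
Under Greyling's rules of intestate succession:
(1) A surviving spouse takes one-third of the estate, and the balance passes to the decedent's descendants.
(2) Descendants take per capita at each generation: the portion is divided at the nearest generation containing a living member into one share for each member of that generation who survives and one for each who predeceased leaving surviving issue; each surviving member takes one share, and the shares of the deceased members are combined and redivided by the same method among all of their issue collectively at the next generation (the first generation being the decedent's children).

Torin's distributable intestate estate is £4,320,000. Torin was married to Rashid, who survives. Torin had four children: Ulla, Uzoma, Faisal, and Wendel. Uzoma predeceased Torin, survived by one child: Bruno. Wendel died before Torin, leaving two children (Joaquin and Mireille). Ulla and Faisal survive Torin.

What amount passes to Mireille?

Rashid takes one-third of £4,320,000 = £1,440,000. The remaining £2,880,000 passes to the descendants.
The descendants' portion (£2,880,000) is divided at the children's generation into 4 shares of £720,000. Ulla and Faisal each take £720,000. The 2 shares of the deceased (Uzoma and Wendel) are combined into a pool of £1,440,000.
That pool (£1,440,000) is divided at the grandchildren's generation equally among Bruno, Joaquin, and Mireille: £480,000 each.

Mireille receives £480,000.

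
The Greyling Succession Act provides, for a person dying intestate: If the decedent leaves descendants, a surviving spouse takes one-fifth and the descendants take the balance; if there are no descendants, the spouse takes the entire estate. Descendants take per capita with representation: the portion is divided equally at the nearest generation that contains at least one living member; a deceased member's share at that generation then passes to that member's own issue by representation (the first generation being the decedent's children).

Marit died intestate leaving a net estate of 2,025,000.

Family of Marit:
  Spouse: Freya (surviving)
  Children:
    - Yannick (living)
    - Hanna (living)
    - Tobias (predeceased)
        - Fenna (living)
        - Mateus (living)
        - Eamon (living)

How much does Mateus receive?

Mateus receives 180,000.

Freya takes one-fifth of 2,025,000 = 405,000. The remaining 1,620,000 passes to the descendants.
The descendants' portion (1,620,000) is divided into 3 shares of 540,000: Yannick and Hanna each take 540,000; Tobias's 540,000 share passes to Tobias's issue.
Tobias's share (540,000) is divided into 3 shares of 180,000: Fenna, Mateus, and Eamon each take 180,000.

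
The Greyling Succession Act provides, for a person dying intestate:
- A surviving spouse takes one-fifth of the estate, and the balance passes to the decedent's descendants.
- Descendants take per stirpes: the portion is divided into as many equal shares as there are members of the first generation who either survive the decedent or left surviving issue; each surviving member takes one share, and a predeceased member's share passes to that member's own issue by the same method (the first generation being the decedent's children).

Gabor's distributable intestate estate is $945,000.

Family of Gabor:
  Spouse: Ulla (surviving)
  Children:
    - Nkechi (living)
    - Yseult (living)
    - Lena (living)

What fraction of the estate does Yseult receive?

Ulla takes one-fifth of $945,000 = $189,000. The remaining $756,000 passes to the descendants.
The descendants' portion ($756,000) is divided into 3 shares of $252,000: Nkechi, Yseult, and Lena each take $252,000.

Yseult receives 4/15 of the estate.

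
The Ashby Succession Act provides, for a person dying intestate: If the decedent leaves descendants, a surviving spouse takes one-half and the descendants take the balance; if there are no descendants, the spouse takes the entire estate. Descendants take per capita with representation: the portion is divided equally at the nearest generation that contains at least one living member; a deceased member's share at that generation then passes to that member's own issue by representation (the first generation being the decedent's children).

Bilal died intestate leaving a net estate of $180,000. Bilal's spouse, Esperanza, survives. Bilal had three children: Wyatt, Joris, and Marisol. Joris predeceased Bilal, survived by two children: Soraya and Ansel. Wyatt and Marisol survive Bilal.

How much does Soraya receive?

Esperanza takes one-half of $180,000 = $90,000. The remaining $90,000 passes to the descendants.
The descendants' portion ($90,000) is divided into 3 shares of $30,000: Wyatt and Marisol each take $30,000; Joris's $30,000 share passes to Joris's issue.
Joris's share ($30,000) is divided into 2 shares of $15,000: Soraya and Ansel each take $15,000.

Soraya receives $15,000.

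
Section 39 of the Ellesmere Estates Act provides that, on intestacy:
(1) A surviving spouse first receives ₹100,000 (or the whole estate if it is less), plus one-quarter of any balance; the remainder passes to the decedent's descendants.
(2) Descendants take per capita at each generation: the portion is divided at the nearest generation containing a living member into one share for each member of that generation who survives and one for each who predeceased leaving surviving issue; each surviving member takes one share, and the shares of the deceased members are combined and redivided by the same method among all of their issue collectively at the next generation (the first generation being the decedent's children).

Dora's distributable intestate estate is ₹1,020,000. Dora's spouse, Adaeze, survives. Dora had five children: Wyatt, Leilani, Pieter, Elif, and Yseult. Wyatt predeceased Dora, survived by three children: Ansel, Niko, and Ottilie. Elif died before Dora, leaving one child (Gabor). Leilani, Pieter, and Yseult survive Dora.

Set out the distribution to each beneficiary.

Adaeze first takes ₹100,000, leaving a balance of ₹920,000. Adaeze then takes one-quarter of the balance (₹230,000), for a total of ₹330,000. The remaining ₹690,000 passes to the descendants.
The descendants' portion (₹690,000) is divided at the children's generation into 5 shares of ₹138,000. Leilani, Pieter, and Yseult each take ₹138,000. The 2 shares of the deceased (Wyatt and Elif) are combined into a pool of ₹276,000.
That pool (₹276,000) is divided at the grandchildren's generation equally among Ansel, Niko, Ottilie, and Gabor: ₹69,000 each.

Adaeze: ₹330,000; Ansel: ₹69,000; Niko: ₹69,000; Ottilie: ₹69,000; Leilani: ₹138,000; Pieter: ₹138,000; Gabor: ₹69,000; Yseult: ₹138,000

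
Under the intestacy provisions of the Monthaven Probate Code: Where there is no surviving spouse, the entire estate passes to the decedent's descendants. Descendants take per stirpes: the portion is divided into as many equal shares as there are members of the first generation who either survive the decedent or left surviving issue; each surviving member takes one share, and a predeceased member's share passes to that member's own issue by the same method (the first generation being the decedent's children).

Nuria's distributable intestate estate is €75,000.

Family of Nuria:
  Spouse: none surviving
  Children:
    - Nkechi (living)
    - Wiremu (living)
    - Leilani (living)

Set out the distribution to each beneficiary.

Nkechi: €25,000; Wiremu: €25,000; Leilani: €25,000

The entire €75,000 passes to the descendants.
That amount (€75,000) is divided into 3 shares of €25,000: Nkechi, Wiremu, and Leilani each take €25,000.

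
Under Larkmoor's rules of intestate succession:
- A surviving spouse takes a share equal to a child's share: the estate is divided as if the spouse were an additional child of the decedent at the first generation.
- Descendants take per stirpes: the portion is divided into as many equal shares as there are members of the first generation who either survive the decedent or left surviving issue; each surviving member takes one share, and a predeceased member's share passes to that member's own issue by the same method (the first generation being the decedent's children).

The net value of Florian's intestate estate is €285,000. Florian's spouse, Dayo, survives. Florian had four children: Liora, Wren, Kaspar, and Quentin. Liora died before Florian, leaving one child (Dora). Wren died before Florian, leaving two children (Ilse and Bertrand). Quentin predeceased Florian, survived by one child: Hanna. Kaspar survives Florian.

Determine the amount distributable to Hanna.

Hanna receives €57,000.

The spouse counts as an additional share at the children's level, so there are 5 primary shares of €57,000. Dayo takes one such share (€57,000).
The children's combined portion (€228,000) is divided into 4 shares of €57,000: Kaspar takes €57,000; Liora's €57,000 share passes to Liora's issue; Wren's €57,000 share passes to Wren's issue; Quentin's €57,000 share passes to Quentin's issue.
Liora's share (€57,000) passes entirely to Dora.
Wren's share (€57,000) is divided into 2 shares of €28,500: Ilse and Bertrand each take €28,500.
Quentin's share (€57,000) passes entirely to Hanna.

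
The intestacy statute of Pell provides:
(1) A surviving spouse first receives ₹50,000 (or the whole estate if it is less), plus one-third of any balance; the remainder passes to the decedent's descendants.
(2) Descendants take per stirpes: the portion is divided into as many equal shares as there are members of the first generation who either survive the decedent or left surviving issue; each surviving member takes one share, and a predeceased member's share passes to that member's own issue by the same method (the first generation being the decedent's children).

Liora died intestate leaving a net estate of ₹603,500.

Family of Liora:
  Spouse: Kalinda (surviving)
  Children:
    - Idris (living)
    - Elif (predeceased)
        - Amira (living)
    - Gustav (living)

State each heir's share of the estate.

Kalinda: ₹234,500; Idris: ₹123,000; Amira: ₹123,000; Gustav: ₹123,000

Kalinda first takes ₹50,000, leaving a balance of ₹553,500. Kalinda then takes one-third of the balance (₹184,500), for a total of ₹234,500. The remaining ₹369,000 passes to the descendants.
The descendants' portion (₹369,000) is divided into 3 shares of ₹123,000: Idris and Gustav each take ₹123,000; Elif's ₹123,000 share passes to Elif's issue.
Elif's share (₹123,000) passes entirely to Amira.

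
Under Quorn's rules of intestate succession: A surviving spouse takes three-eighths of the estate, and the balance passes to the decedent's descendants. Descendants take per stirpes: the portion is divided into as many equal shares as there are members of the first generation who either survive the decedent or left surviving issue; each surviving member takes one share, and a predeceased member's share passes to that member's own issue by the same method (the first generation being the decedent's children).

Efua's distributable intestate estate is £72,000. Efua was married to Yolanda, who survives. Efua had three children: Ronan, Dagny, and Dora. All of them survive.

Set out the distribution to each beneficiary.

Yolanda takes three-eighths of £72,000 = £27,000. The remaining £45,000 passes to the descendants.
The descendants' portion (£45,000) is divided into 3 shares of £15,000: Ronan, Dagny, and Dora each take £15,000.

Yolanda: £27,000; Ronan: £15,000; Dagny: £15,000; Dora: £15,000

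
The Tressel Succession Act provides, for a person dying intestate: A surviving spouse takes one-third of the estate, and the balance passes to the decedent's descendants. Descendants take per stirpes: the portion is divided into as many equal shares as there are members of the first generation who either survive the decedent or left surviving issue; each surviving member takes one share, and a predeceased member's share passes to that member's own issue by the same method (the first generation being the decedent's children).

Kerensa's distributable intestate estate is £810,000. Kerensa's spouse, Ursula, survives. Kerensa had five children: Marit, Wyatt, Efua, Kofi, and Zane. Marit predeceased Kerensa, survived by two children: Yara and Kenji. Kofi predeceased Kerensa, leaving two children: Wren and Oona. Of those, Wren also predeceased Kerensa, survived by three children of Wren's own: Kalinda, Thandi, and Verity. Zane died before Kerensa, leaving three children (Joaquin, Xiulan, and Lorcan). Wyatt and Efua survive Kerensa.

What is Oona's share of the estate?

Oona receives £54,000.

Ursula takes one-third of £810,000 = £270,000. The remaining £540,000 passes to the descendants.
The descendants' portion (£540,000) is divided into 5 shares of £108,000: Wyatt and Efua each take £108,000; Marit's £108,000 share passes to Marit's issue; Kofi's £108,000 share passes to Kofi's issue; Zane's £108,000 share passes to Zane's issue.
Marit's share (£108,000) is divided into 2 shares of £54,000: Yara and Kenji each take £54,000.
Kofi's share (£108,000) is divided into 2 shares of £54,000: Oona takes £54,000; Wren's £54,000 share passes to Wren's issue.
Wren's share (£54,000) is divided into 3 shares of £18,000: Kalinda, Thandi, and Verity each take £18,000.
Zane's share (£108,000) is divided into 3 shares of £36,000: Joaquin, Xiulan, and Lorcan each take £36,000.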